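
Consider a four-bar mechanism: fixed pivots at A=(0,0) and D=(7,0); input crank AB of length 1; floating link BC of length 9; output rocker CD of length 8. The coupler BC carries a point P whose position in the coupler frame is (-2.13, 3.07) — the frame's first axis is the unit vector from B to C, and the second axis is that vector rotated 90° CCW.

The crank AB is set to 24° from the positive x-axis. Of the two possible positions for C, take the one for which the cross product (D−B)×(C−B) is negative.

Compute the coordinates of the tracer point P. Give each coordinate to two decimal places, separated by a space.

A=(0,0), D=(7.00,0)
B = A + 1.00·(cos24°, sin24°) = (0.9135, 0.4067)
|BD| = 6.1000
circle(B,9.00) ∩ circle(D,8.00): a=4.4435, h=7.8266
  candidates: C₊=(5.8690,7.9196) cross=47.743; C₋=(4.8252,-7.6987) cross=-47.743
  mode - wants cross < 0 → take C=(4.8252,-7.6987) (cross=-47.743)
ex = (C−B)/|BC| = (0.4346,-0.9006); ey = (0.9006,0.4346)
P = B + -2.13·ex + 3.07·ey = (2.7526,3.6594)

2.75 3.66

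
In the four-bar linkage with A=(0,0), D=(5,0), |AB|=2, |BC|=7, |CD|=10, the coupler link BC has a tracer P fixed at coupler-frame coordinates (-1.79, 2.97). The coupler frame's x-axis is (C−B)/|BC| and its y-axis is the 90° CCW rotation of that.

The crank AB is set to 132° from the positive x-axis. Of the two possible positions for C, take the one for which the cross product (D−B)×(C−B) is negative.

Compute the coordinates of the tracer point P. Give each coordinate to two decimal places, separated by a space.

A=(0,0), D=(5.00,0)
B = A + 2.00·(cos132°, sin132°) = (-1.3383, 1.4863)
|BD| = 6.5102
circle(B,7.00) ∩ circle(D,10.00): a=-0.6618, h=6.9686
  candidates: C₊=(-0.3917,8.4220) cross=45.367; C₋=(-3.5736,-5.1472) cross=-45.367
  mode - wants cross < 0 → take C=(-3.5736,-5.1472) (cross=-45.367)
ex = (C−B)/|BC| = (-0.3193,-0.9476); ey = (0.9476,-0.3193)
P = B + -1.79·ex + 2.97·ey = (2.0478,2.2342)

2.05 2.23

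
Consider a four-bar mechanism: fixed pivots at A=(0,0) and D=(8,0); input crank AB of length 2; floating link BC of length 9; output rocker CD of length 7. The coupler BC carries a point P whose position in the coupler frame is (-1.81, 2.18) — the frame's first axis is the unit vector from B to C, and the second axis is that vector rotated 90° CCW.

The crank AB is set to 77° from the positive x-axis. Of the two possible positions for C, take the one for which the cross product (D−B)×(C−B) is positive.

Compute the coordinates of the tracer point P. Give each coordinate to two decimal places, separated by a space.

A=(0,0), D=(8.00,0)
B = A + 2.00·(cos77°, sin77°) = (0.4499, 1.9487)
|BD| = 7.7975
circle(B,9.00) ∩ circle(D,7.00): a=5.9507, h=6.7520
  candidates: C₊=(7.8992,6.9993) cross=52.649; C₋=(4.5243,-6.0762) cross=-52.649
  mode + wants cross > 0 → take C=(7.8992,6.9993) (cross=52.649)
ex = (C−B)/|BC| = (0.8277,0.5612); ey = (-0.5612,0.8277)
P = B + -1.81·ex + 2.18·ey = (-2.2716,2.7374)

-2.27 2.74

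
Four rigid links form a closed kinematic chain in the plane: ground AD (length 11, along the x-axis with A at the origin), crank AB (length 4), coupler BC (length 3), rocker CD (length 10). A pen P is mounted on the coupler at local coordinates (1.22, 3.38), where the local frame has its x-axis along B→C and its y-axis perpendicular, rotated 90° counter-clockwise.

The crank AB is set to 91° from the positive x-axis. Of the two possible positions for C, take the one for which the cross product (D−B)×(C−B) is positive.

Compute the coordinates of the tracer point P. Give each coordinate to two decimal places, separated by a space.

A=(0,0), D=(11.00,0)
B = A + 4.00·(cos91°, sin91°) = (-0.0698, 3.9994)
|BD| = 11.7701
circle(B,3.00) ∩ circle(D,10.00): a=2.0193, h=2.2186
  candidates: C₊=(2.5833,5.3998) cross=26.113; C₋=(1.0755,1.2266) cross=-26.113
  mode + wants cross > 0 → take C=(2.5833,5.3998) (cross=26.113)
ex = (C−B)/|BC| = (0.8844,0.4668); ey = (-0.4668,0.8844)
P = B + 1.22·ex + 3.38·ey = (-0.5687,7.5580)

-0.57 7.56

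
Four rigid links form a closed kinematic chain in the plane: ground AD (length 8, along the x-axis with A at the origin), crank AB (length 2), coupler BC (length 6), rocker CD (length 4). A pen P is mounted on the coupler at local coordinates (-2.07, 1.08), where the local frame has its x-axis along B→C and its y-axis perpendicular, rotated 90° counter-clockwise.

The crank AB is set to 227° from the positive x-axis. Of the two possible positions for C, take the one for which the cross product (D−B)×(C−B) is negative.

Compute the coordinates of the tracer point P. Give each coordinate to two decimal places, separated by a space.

A=(0,0), D=(8.00,0)
B = A + 2.00·(cos227°, sin227°) = (-1.3640, -1.4627)
|BD| = 9.4775
circle(B,6.00) ∩ circle(D,4.00): a=5.7939, h=1.5591
  candidates: C₊=(4.1199,0.9719) cross=14.776; C₋=(4.6011,-2.1089) cross=-14.776
  mode - wants cross < 0 → take C=(4.6011,-2.1089) (cross=-14.776)
ex = (C−B)/|BC| = (0.9942,-0.1077); ey = (0.1077,0.9942)
P = B + -2.07·ex + 1.08·ey = (-3.3056,-0.1660)

-3.31 -0.17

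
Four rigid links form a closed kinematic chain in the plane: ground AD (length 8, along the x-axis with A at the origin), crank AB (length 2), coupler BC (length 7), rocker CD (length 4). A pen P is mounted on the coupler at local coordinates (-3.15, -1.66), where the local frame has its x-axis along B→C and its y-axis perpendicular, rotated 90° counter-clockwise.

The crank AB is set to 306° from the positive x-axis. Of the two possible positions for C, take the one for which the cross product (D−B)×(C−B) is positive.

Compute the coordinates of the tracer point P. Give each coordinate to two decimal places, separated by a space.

0.21 -5.05

A=(0,0), D=(8.00,0)
B = A + 2.00·(cos306°, sin306°) = (1.1756, -1.6180)
|BD| = 7.0136
circle(B,7.00) ∩ circle(D,4.00): a=5.8594, h=3.8298
  candidates: C₊=(5.9933,3.4603) cross=26.861; C₋=(7.7604,-3.9928) cross=-26.861
  mode + wants cross > 0 → take C=(5.9933,3.4603) (cross=26.861)
ex = (C−B)/|BC| = (0.6883,0.7255); ey = (-0.7255,0.6883)
P = B + -3.15·ex + -1.66·ey = (0.2118,-5.0458)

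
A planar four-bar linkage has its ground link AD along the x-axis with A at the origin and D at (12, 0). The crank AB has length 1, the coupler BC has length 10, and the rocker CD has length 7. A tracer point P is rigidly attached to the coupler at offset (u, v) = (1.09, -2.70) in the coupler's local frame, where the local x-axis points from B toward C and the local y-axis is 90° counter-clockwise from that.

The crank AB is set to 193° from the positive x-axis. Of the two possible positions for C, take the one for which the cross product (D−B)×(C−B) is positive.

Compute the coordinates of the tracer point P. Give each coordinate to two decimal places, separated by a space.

A=(0,0), D=(12.00,0)
B = A + 1.00·(cos193°, sin193°) = (-0.9744, -0.2250)
|BD| = 12.9763
circle(B,10.00) ∩ circle(D,7.00): a=8.4533, h=5.3425
  candidates: C₊=(7.3850,5.2633) cross=69.326; C₋=(7.5703,-5.4201) cross=-69.326
  mode + wants cross > 0 → take C=(7.3850,5.2633) (cross=69.326)
ex = (C−B)/|BC| = (0.8359,0.5488); ey = (-0.5488,0.8359)
P = B + 1.09·ex + -2.70·ey = (1.4186,-1.8838)

1.42 -1.88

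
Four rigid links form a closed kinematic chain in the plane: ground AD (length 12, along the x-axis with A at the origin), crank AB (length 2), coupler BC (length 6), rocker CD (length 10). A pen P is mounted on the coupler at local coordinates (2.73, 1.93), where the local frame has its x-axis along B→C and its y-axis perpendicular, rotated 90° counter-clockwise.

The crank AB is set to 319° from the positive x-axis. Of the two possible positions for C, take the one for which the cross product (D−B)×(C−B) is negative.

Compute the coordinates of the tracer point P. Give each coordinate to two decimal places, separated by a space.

4.53 -2.75

A=(0,0), D=(12.00,0)
B = A + 2.00·(cos319°, sin319°) = (1.5094, -1.3121)
|BD| = 10.5723
circle(B,6.00) ∩ circle(D,10.00): a=2.2594, h=5.5583
  candidates: C₊=(3.0615,4.4837) cross=58.765; C₋=(4.4412,-6.5471) cross=-58.765
  mode - wants cross < 0 → take C=(4.4412,-6.5471) (cross=-58.765)
ex = (C−B)/|BC| = (0.4886,-0.8725); ey = (0.8725,0.4886)
P = B + 2.73·ex + 1.93·ey = (4.5273,-2.7510)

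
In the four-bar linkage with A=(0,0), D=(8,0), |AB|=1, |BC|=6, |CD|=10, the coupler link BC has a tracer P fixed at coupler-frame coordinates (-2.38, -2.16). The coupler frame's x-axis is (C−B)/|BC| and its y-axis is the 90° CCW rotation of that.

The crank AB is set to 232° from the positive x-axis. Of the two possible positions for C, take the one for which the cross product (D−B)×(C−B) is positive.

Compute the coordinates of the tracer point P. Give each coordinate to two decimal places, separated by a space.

1.51 -3.20

A=(0,0), D=(8.00,0)
B = A + 1.00·(cos232°, sin232°) = (-0.6157, -0.7880)
|BD| = 8.6516
circle(B,6.00) ∩ circle(D,10.00): a=0.6271, h=5.9671
  candidates: C₊=(-0.5347,5.2114) cross=51.625; C₋=(0.5523,-6.6732) cross=-51.625
  mode + wants cross > 0 → take C=(-0.5347,5.2114) (cross=51.625)
ex = (C−B)/|BC| = (0.0135,0.9999); ey = (-0.9999,0.0135)
P = B + -2.38·ex + -2.16·ey = (1.5120,-3.1969)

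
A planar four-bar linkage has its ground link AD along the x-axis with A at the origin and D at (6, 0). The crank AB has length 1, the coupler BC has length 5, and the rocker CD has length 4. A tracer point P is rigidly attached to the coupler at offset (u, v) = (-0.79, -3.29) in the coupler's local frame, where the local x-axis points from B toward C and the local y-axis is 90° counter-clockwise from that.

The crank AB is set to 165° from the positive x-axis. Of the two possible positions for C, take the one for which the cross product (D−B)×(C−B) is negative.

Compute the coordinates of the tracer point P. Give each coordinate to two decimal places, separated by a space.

-3.55 -1.92

A=(0,0), D=(6.00,0)
B = A + 1.00·(cos165°, sin165°) = (-0.9659, 0.2588)
|BD| = 6.9707
circle(B,5.00) ∩ circle(D,4.00): a=4.1309, h=2.8170
  candidates: C₊=(3.2667,2.9205) cross=19.637; C₋=(3.0576,-2.7096) cross=-19.637
  mode - wants cross < 0 → take C=(3.0576,-2.7096) (cross=-19.637)
ex = (C−B)/|BC| = (0.8047,-0.5937); ey = (0.5937,0.8047)
P = B + -0.79·ex + -3.29·ey = (-3.5549,-1.9196)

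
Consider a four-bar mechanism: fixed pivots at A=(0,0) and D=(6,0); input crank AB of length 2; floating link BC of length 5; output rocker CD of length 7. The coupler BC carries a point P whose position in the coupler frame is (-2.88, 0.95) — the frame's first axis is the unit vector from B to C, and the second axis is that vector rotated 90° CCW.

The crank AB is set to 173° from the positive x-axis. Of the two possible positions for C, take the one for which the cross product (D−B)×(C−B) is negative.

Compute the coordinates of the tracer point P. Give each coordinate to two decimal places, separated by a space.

-2.51 3.23

A=(0,0), D=(6.00,0)
B = A + 2.00·(cos173°, sin173°) = (-1.9851, 0.2437)
|BD| = 7.9888
circle(B,5.00) ∩ circle(D,7.00): a=2.4923, h=4.3346
  candidates: C₊=(0.6383,4.5002) cross=34.628; C₋=(0.3738,-4.1648) cross=-34.628
  mode - wants cross < 0 → take C=(0.3738,-4.1648) (cross=-34.628)
ex = (C−B)/|BC| = (0.4718,-0.8817); ey = (0.8817,0.4718)
P = B + -2.88·ex + 0.95·ey = (-2.5062,3.2313)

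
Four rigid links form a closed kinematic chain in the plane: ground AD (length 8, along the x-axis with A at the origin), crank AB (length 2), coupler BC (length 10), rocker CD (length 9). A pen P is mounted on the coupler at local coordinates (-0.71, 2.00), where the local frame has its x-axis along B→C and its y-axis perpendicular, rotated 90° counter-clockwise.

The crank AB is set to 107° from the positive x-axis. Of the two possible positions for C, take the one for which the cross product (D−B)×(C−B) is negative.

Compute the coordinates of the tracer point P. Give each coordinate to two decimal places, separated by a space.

1.04 3.28

A=(0,0), D=(8.00,0)
B = A + 2.00·(cos107°, sin107°) = (-0.5847, 1.9126)
|BD| = 8.7952
circle(B,10.00) ∩ circle(D,9.00): a=5.4777, h=8.3663
  candidates: C₊=(6.5812,8.8875) cross=73.583; C₋=(2.9426,-7.4446) cross=-73.583
  mode - wants cross < 0 → take C=(2.9426,-7.4446) (cross=-73.583)
ex = (C−B)/|BC| = (0.3527,-0.9357); ey = (0.9357,0.3527)
P = B + -0.71·ex + 2.00·ey = (1.0363,3.2824)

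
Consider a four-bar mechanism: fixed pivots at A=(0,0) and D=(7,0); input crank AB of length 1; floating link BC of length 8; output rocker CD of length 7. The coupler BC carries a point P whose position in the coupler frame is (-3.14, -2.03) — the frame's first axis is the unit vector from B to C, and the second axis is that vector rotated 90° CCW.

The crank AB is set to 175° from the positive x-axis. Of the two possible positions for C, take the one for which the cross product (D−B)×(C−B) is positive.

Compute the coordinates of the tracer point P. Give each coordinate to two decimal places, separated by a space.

A=(0,0), D=(7.00,0)
B = A + 1.00·(cos175°, sin175°) = (-0.9962, 0.0872)
|BD| = 7.9967
circle(B,8.00) ∩ circle(D,7.00): a=4.9362, h=6.2955
  candidates: C₊=(4.0084,6.3285) cross=50.343; C₋=(3.8711,-6.2618) cross=-50.343
  mode + wants cross > 0 → take C=(4.0084,6.3285) (cross=50.343)
ex = (C−B)/|BC| = (0.6256,0.7802); ey = (-0.7802,0.6256)
P = B + -3.14·ex + -2.03·ey = (-1.3767,-3.6325)

-1.38 -3.63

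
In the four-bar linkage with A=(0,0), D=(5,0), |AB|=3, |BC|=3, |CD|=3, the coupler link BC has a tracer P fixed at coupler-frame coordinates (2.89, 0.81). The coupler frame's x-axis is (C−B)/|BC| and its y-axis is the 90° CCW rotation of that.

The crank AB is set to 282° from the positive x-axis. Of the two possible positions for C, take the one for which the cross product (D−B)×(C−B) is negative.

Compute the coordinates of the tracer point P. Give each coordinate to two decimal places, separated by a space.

A=(0,0), D=(5.00,0)
B = A + 3.00·(cos282°, sin282°) = (0.6237, -2.9344)
|BD| = 5.2690
circle(B,3.00) ∩ circle(D,3.00): a=2.6345, h=1.4350
  candidates: C₊=(2.0127,-0.2753) cross=7.561; C₋=(3.6111,-2.6591) cross=-7.561
  mode - wants cross < 0 → take C=(3.6111,-2.6591) (cross=-7.561)
ex = (C−B)/|BC| = (0.9958,0.0918); ey = (-0.0918,0.9958)
P = B + 2.89·ex + 0.81·ey = (3.4272,-1.8626)

3.43 -1.86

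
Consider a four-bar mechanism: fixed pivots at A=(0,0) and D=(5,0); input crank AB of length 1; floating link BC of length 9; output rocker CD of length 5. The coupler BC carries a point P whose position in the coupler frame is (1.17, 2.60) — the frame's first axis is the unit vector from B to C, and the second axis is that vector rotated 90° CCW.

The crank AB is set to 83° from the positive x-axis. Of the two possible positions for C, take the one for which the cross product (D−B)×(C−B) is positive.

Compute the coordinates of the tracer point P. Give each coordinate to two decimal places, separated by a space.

A=(0,0), D=(5.00,0)
B = A + 1.00·(cos83°, sin83°) = (0.1219, 0.9925)
|BD| = 4.9781
circle(B,9.00) ∩ circle(D,5.00): a=8.1137, h=3.8946
  candidates: C₊=(8.8492,3.1912) cross=19.388; C₋=(7.2961,-4.4416) cross=-19.388
  mode + wants cross > 0 → take C=(8.8492,3.1912) (cross=19.388)
ex = (C−B)/|BC| = (0.9697,0.2443); ey = (-0.2443,0.9697)
P = B + 1.17·ex + 2.60·ey = (0.6212,3.7996)

0.62 3.80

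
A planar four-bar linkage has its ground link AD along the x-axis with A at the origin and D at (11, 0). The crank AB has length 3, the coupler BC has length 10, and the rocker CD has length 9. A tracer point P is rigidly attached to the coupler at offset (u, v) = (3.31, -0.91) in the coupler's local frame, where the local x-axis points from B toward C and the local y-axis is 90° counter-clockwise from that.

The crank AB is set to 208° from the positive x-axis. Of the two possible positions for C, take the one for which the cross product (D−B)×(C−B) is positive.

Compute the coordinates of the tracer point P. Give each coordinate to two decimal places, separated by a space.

A=(0,0), D=(11.00,0)
B = A + 3.00·(cos208°, sin208°) = (-2.6488, -1.4084)
|BD| = 13.7213
circle(B,10.00) ∩ circle(D,9.00): a=7.5530, h=6.5538
  candidates: C₊=(4.1916,5.8860) cross=89.926; C₋=(5.5370,-7.1523) cross=-89.926
  mode + wants cross > 0 → take C=(4.1916,5.8860) (cross=89.926)
ex = (C−B)/|BC| = (0.6840,0.7294); ey = (-0.7294,0.6840)
P = B + 3.31·ex + -0.91·ey = (0.2791,0.3836)

0.28 0.38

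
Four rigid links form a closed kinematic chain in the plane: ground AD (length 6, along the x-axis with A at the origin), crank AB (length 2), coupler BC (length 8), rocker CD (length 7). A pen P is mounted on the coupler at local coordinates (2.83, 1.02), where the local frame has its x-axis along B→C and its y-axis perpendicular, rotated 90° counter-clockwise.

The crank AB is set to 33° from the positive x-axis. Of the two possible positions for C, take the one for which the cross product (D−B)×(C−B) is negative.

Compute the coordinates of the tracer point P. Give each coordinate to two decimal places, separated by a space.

A=(0,0), D=(6.00,0)
B = A + 2.00·(cos33°, sin33°) = (1.6773, 1.0893)
|BD| = 4.4578
circle(B,8.00) ∩ circle(D,7.00): a=3.9113, h=6.9786
  candidates: C₊=(7.1754,6.9006) cross=31.109; C₋=(3.7649,-6.6336) cross=-31.109
  mode - wants cross < 0 → take C=(3.7649,-6.6336) (cross=-31.109)
ex = (C−B)/|BC| = (0.2609,-0.9654); ey = (0.9654,0.2609)
P = B + 2.83·ex + 1.02·ey = (3.4005,-1.3765)

3.40 -1.38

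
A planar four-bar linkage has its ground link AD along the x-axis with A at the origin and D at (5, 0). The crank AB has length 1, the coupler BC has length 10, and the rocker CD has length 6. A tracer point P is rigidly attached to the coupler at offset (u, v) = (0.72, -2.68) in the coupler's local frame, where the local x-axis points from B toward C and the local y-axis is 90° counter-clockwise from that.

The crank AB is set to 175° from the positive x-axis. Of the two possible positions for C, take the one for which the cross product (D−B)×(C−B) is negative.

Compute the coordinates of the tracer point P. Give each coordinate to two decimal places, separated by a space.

A=(0,0), D=(5.00,0)
B = A + 1.00·(cos175°, sin175°) = (-0.9962, 0.0872)
|BD| = 5.9968
circle(B,10.00) ∩ circle(D,6.00): a=8.3346, h=5.5258
  candidates: C₊=(7.4178,5.4913) cross=33.138; C₋=(7.2572,-5.5592) cross=-33.138
  mode - wants cross < 0 → take C=(7.2572,-5.5592) (cross=-33.138)
ex = (C−B)/|BC| = (0.8253,-0.5646); ey = (0.5646,0.8253)
P = B + 0.72·ex + -2.68·ey = (-1.9152,-2.5313)

-1.92 -2.53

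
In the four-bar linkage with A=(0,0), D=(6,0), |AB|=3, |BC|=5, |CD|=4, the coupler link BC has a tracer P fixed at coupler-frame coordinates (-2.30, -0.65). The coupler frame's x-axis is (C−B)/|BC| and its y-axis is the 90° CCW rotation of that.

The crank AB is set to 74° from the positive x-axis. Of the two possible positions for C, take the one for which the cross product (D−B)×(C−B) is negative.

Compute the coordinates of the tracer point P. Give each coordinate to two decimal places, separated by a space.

A=(0,0), D=(6.00,0)
B = A + 3.00·(cos74°, sin74°) = (0.8269, 2.8838)
|BD| = 5.9226
circle(B,5.00) ∩ circle(D,4.00): a=3.7211, h=3.3397
  candidates: C₊=(5.7032,3.9890) cross=19.780; C₋=(2.4510,-1.8451) cross=-19.780
  mode - wants cross < 0 → take C=(2.4510,-1.8451) (cross=-19.780)
ex = (C−B)/|BC| = (0.3248,-0.9458); ey = (0.9458,0.3248)
P = B + -2.30·ex + -0.65·ey = (-0.5349,4.8479)

-0.53 4.85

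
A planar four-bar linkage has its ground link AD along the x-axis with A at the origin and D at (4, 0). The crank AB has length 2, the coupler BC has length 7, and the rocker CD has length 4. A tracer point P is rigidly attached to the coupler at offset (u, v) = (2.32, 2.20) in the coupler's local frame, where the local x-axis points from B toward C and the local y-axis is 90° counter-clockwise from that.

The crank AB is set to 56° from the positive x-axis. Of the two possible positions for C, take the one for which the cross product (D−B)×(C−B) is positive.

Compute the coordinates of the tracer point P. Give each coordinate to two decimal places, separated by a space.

A=(0,0), D=(4.00,0)
B = A + 2.00·(cos56°, sin56°) = (1.1184, 1.6581)
|BD| = 3.3246
circle(B,7.00) ∩ circle(D,4.00): a=6.6253, h=2.2595
  candidates: C₊=(7.9878,0.3123) cross=7.512; C₋=(5.7340,-3.6046) cross=-7.512
  mode + wants cross > 0 → take C=(7.9878,0.3123) (cross=7.512)
ex = (C−B)/|BC| = (0.9813,-0.1923); ey = (0.1923,0.9813)
P = B + 2.32·ex + 2.20·ey = (3.8181,3.3710)

3.82 3.37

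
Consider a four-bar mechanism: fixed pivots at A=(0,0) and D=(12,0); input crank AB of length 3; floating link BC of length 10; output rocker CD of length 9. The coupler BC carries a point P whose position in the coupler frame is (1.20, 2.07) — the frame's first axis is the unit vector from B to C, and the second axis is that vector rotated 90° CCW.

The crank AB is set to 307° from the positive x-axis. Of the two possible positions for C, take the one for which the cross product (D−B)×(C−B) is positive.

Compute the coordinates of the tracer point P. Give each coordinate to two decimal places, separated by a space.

A=(0,0), D=(12.00,0)
B = A + 3.00·(cos307°, sin307°) = (1.8054, -2.3959)
|BD| = 10.4723
circle(B,10.00) ∩ circle(D,9.00): a=6.1433, h=7.8905
  candidates: C₊=(5.9806,6.6908) cross=82.632; C₋=(9.5910,-8.6716) cross=-82.632
  mode + wants cross > 0 → take C=(5.9806,6.6908) (cross=82.632)
ex = (C−B)/|BC| = (0.4175,0.9087); ey = (-0.9087,0.4175)
P = B + 1.20·ex + 2.07·ey = (0.4255,-0.4412)

0.43 -0.44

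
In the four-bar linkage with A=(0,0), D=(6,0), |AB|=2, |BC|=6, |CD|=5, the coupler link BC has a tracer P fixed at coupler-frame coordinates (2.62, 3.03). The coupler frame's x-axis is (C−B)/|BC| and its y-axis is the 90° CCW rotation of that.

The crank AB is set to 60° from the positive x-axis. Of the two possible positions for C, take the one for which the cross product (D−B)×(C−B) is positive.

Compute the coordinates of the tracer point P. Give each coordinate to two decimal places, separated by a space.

1.55 5.70

A=(0,0), D=(6.00,0)
B = A + 2.00·(cos60°, sin60°) = (1.0000, 1.7321)
|BD| = 5.2915
circle(B,6.00) ∩ circle(D,5.00): a=3.6852, h=4.7349
  candidates: C₊=(6.0320,4.9999) cross=25.055; C₋=(2.9323,-3.9483) cross=-25.055
  mode + wants cross > 0 → take C=(6.0320,4.9999) (cross=25.055)
ex = (C−B)/|BC| = (0.8387,0.5446); ey = (-0.5446,0.8387)
P = B + 2.62·ex + 3.03·ey = (1.5471,5.7002)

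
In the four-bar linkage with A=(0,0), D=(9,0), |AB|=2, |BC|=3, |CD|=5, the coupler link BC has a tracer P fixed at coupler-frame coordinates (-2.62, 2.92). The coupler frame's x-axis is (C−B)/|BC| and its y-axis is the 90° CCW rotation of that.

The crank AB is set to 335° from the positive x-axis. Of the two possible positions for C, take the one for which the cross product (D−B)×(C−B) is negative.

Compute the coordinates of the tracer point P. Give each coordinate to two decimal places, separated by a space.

A=(0,0), D=(9.00,0)
B = A + 2.00·(cos335°, sin335°) = (1.8126, -0.8452)
|BD| = 7.2369
circle(B,3.00) ∩ circle(D,5.00): a=2.5130, h=1.6385
  candidates: C₊=(4.1171,1.0756) cross=11.858; C₋=(4.4998,-2.1790) cross=-11.858
  mode - wants cross < 0 → take C=(4.4998,-2.1790) (cross=-11.858)
ex = (C−B)/|BC| = (0.8957,-0.4446); ey = (0.4446,0.8957)
P = B + -2.62·ex + 2.92·ey = (0.7640,2.9351)

0.76 2.94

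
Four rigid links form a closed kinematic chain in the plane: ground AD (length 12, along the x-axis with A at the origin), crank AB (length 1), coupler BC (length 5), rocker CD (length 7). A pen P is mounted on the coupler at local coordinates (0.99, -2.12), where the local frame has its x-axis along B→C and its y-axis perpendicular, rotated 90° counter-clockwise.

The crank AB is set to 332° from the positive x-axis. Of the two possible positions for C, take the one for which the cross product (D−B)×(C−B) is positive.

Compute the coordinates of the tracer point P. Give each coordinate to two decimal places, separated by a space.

A=(0,0), D=(12.00,0)
B = A + 1.00·(cos332°, sin332°) = (0.8829, -0.4695)
|BD| = 11.1270
circle(B,5.00) ∩ circle(D,7.00): a=4.4850, h=2.2101
  candidates: C₊=(5.2707,1.9279) cross=24.592; C₋=(5.4572,-2.4884) cross=-24.592
  mode + wants cross > 0 → take C=(5.2707,1.9279) (cross=24.592)
ex = (C−B)/|BC| = (0.8776,0.4795); ey = (-0.4795,0.8776)
P = B + 0.99·ex + -2.12·ey = (2.7682,-1.8552)

2.77 -1.86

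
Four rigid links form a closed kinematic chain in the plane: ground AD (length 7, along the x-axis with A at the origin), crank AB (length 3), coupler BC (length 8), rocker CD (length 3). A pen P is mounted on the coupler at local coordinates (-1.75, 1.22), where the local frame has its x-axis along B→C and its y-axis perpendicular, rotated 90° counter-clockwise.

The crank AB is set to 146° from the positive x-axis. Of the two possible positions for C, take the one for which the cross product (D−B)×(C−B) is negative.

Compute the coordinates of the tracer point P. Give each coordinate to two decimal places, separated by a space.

-3.51 3.55

A=(0,0), D=(7.00,0)
B = A + 3.00·(cos146°, sin146°) = (-2.4871, 1.6776)
|BD| = 9.6343
circle(B,8.00) ∩ circle(D,3.00): a=7.6715, h=2.2688
  candidates: C₊=(5.4623,2.5759) cross=21.859; C₋=(4.6722,-1.8924) cross=-21.859
  mode - wants cross < 0 → take C=(4.6722,-1.8924) (cross=-21.859)
ex = (C−B)/|BC| = (0.8949,-0.4462); ey = (0.4462,0.8949)
P = B + -1.75·ex + 1.22·ey = (-3.5088,3.5503)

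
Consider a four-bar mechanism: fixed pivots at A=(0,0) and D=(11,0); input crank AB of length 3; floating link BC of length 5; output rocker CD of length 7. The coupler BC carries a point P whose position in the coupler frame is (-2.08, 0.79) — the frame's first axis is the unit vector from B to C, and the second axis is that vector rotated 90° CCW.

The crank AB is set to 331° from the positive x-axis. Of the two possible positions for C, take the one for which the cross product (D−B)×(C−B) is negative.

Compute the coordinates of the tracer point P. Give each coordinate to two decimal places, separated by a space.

A=(0,0), D=(11.00,0)
B = A + 3.00·(cos331°, sin331°) = (2.6239, -1.4544)
|BD| = 8.5015
circle(B,5.00) ∩ circle(D,7.00): a=2.8392, h=4.1157
  candidates: C₊=(4.7171,3.0863) cross=34.989; C₋=(6.1253,-5.0237) cross=-34.989
  mode - wants cross < 0 → take C=(6.1253,-5.0237) (cross=-34.989)
ex = (C−B)/|BC| = (0.7003,-0.7139); ey = (0.7139,0.7003)
P = B + -2.08·ex + 0.79·ey = (1.7312,0.5836)

1.73 0.58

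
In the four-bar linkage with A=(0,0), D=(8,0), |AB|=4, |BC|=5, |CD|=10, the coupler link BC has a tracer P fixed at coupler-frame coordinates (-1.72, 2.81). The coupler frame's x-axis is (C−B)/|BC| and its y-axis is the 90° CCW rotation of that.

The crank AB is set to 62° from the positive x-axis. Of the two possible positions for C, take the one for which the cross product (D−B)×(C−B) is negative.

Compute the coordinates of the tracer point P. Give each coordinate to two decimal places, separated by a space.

A=(0,0), D=(8.00,0)
B = A + 4.00·(cos62°, sin62°) = (1.8779, 3.5318)
|BD| = 7.0678
circle(B,5.00) ∩ circle(D,10.00): a=-1.7719, h=4.6755
  candidates: C₊=(2.6795,8.4671) cross=33.046; C₋=(-1.9933,0.3673) cross=-33.046
  mode - wants cross < 0 → take C=(-1.9933,0.3673) (cross=-33.046)
ex = (C−B)/|BC| = (-0.7742,-0.6329); ey = (0.6329,-0.7742)
P = B + -1.72·ex + 2.81·ey = (4.9880,2.4448)

4.99 2.44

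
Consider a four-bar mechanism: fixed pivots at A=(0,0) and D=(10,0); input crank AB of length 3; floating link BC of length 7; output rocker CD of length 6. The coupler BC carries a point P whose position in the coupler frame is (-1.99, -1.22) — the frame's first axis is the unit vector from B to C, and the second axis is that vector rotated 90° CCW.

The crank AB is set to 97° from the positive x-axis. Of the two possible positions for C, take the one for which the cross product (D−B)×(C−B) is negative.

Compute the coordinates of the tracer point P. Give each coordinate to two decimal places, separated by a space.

A=(0,0), D=(10.00,0)
B = A + 3.00·(cos97°, sin97°) = (-0.3656, 2.9776)
|BD| = 10.7848
circle(B,7.00) ∩ circle(D,6.00): a=5.9951, h=3.6137
  candidates: C₊=(6.3942,4.7956) cross=38.973; C₋=(4.3987,-2.1508) cross=-38.973
  mode - wants cross < 0 → take C=(4.3987,-2.1508) (cross=-38.973)
ex = (C−B)/|BC| = (0.6806,-0.7326); ey = (0.7326,0.6806)
P = B + -1.99·ex + -1.22·ey = (-2.6139,3.6052)

-2.61 3.61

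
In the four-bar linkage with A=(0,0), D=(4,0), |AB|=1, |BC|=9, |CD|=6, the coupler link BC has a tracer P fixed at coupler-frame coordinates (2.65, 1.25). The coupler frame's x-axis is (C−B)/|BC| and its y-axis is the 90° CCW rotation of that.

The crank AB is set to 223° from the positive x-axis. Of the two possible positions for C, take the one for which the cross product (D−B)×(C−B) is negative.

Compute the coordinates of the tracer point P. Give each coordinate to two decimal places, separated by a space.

2.19 -0.91

A=(0,0), D=(4.00,0)
B = A + 1.00·(cos223°, sin223°) = (-0.7314, -0.6820)
|BD| = 4.7803
circle(B,9.00) ∩ circle(D,6.00): a=7.0970, h=5.5347
  candidates: C₊=(5.5034,5.8086) cross=26.457; C₋=(7.0827,-5.1475) cross=-26.457
  mode - wants cross < 0 → take C=(7.0827,-5.1475) (cross=-26.457)
ex = (C−B)/|BC| = (0.8682,-0.4962); ey = (0.4962,0.8682)
P = B + 2.65·ex + 1.25·ey = (2.1897,-0.9116)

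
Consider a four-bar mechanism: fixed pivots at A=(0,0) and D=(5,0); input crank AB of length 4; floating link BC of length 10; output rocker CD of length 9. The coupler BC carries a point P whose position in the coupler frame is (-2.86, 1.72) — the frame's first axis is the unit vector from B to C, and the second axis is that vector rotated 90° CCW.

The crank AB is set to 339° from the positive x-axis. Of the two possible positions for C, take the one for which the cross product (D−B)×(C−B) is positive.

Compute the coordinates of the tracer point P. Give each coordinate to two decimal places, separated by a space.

A=(0,0), D=(5.00,0)
B = A + 4.00·(cos339°, sin339°) = (3.7343, -1.4335)
|BD| = 1.9123
circle(B,10.00) ∩ circle(D,9.00): a=5.9240, h=8.0564
  candidates: C₊=(1.6161,8.3396) cross=15.406; C₋=(13.6945,-2.3250) cross=-15.406
  mode + wants cross > 0 → take C=(1.6161,8.3396) (cross=15.406)
ex = (C−B)/|BC| = (-0.2118,0.9773); ey = (-0.9773,-0.2118)
P = B + -2.86·ex + 1.72·ey = (2.6592,-4.5929)

2.66 -4.59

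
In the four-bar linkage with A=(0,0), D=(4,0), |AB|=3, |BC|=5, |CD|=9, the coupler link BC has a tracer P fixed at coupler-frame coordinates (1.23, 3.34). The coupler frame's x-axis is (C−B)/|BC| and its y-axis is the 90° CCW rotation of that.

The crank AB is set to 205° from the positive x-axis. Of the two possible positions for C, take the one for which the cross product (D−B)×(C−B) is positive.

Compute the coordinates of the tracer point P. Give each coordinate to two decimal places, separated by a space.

A=(0,0), D=(4.00,0)
B = A + 3.00·(cos205°, sin205°) = (-2.7189, -1.2679)
|BD| = 6.8375
circle(B,5.00) ∩ circle(D,9.00): a=-0.6763, h=4.9540
  candidates: C₊=(-4.3021,3.4749) cross=33.873; C₋=(-2.4649,-6.2614) cross=-33.873
  mode + wants cross > 0 → take C=(-4.3021,3.4749) (cross=33.873)
ex = (C−B)/|BC| = (-0.3166,0.9485); ey = (-0.9485,-0.3166)
P = B + 1.23·ex + 3.34·ey = (-6.2765,-1.1587)

-6.28 -1.16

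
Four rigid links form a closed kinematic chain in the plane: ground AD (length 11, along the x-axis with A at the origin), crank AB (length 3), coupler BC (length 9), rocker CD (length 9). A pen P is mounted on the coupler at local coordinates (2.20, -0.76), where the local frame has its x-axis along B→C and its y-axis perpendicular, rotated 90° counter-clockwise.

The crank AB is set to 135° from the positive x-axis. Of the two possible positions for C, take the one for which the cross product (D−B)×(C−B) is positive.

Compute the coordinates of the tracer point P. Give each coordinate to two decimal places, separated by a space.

0.14 2.69

A=(0,0), D=(11.00,0)
B = A + 3.00·(cos135°, sin135°) = (-2.1213, 2.1213)
|BD| = 13.2917
circle(B,9.00) ∩ circle(D,9.00): a=6.6458, h=6.0690
  candidates: C₊=(5.4079,7.0519) cross=80.667; C₋=(3.4707,-4.9305) cross=-80.667
  mode + wants cross > 0 → take C=(5.4079,7.0519) (cross=80.667)
ex = (C−B)/|BC| = (0.8366,0.5478); ey = (-0.5478,0.8366)
P = B + 2.20·ex + -0.76·ey = (0.1355,2.6908)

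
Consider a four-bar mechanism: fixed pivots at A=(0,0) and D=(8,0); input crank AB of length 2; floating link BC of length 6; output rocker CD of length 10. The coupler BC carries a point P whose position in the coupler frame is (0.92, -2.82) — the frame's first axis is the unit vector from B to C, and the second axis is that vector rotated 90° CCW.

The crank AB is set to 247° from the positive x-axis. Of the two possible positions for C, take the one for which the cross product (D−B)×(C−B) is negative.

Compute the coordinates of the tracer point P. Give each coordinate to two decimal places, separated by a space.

-3.10 -3.70

A=(0,0), D=(8.00,0)
B = A + 2.00·(cos247°, sin247°) = (-0.7815, -1.8410)
|BD| = 8.9724
circle(B,6.00) ∩ circle(D,10.00): a=0.9197, h=5.9291
  candidates: C₊=(-1.0979,4.1506) cross=53.198; C₋=(1.3352,-7.4552) cross=-53.198
  mode - wants cross < 0 → take C=(1.3352,-7.4552) (cross=-53.198)
ex = (C−B)/|BC| = (0.3528,-0.9357); ey = (0.9357,0.3528)
P = B + 0.92·ex + -2.82·ey = (-3.0956,-3.6967)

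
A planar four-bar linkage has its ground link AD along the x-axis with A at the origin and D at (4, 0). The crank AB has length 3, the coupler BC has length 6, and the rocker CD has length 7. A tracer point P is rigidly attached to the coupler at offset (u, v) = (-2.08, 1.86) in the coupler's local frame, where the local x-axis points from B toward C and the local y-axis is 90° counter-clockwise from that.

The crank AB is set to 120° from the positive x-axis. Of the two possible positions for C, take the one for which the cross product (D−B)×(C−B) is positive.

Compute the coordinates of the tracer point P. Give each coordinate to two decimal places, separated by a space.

A=(0,0), D=(4.00,0)
B = A + 3.00·(cos120°, sin120°) = (-1.5000, 2.5981)
|BD| = 6.0828
circle(B,6.00) ∩ circle(D,7.00): a=1.9728, h=5.6664
  candidates: C₊=(2.7040,6.8790) cross=34.467; C₋=(-2.1365,-3.3681) cross=-34.467
  mode + wants cross > 0 → take C=(2.7040,6.8790) (cross=34.467)
ex = (C−B)/|BC| = (0.7007,0.7135); ey = (-0.7135,0.7007)
P = B + -2.08·ex + 1.86·ey = (-4.2845,2.4173)

-4.28 2.42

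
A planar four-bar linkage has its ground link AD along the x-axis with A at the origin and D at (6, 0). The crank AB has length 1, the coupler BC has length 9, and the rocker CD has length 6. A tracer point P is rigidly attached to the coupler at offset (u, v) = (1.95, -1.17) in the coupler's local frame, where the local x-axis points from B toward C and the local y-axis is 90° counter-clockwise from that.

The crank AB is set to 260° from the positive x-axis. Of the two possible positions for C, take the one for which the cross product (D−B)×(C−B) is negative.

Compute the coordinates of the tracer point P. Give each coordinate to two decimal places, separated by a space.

0.84 -3.02

A=(0,0), D=(6.00,0)
B = A + 1.00·(cos260°, sin260°) = (-0.1736, -0.9848)
|BD| = 6.2517
circle(B,9.00) ∩ circle(D,6.00): a=6.7249, h=5.9813
  candidates: C₊=(5.5250,5.9812) cross=37.393; C₋=(7.4095,-5.8321) cross=-37.393
  mode - wants cross < 0 → take C=(7.4095,-5.8321) (cross=-37.393)
ex = (C−B)/|BC| = (0.8426,-0.5386); ey = (0.5386,0.8426)
P = B + 1.95·ex + -1.17·ey = (0.8392,-3.0209)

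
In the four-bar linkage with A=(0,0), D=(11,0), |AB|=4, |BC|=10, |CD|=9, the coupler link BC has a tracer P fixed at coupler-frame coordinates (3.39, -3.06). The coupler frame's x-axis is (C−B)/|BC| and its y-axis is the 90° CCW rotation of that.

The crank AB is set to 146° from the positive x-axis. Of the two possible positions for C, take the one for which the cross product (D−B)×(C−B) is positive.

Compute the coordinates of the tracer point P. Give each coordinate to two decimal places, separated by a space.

A=(0,0), D=(11.00,0)
B = A + 4.00·(cos146°, sin146°) = (-3.3162, 2.2368)
|BD| = 14.4898
circle(B,10.00) ∩ circle(D,9.00): a=7.9005, h=6.1304
  candidates: C₊=(5.4360,7.0741) cross=88.828; C₋=(3.5434,-5.0397) cross=-88.828
  mode + wants cross > 0 → take C=(5.4360,7.0741) (cross=88.828)
ex = (C−B)/|BC| = (0.8752,0.4837); ey = (-0.4837,0.8752)
P = B + 3.39·ex + -3.06·ey = (1.1310,1.1984)

1.13 1.20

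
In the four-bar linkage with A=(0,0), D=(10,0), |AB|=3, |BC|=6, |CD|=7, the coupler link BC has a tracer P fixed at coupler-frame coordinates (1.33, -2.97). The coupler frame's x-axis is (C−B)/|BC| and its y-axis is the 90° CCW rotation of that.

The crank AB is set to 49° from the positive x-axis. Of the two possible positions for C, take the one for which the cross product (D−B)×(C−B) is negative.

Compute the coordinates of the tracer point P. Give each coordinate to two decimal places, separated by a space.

A=(0,0), D=(10.00,0)
B = A + 3.00·(cos49°, sin49°) = (1.9682, 2.2641)
|BD| = 8.3448
circle(B,6.00) ∩ circle(D,7.00): a=3.3935, h=4.9481
  candidates: C₊=(6.5769,6.1059) cross=41.292; C₋=(3.8918,-3.4191) cross=-41.292
  mode - wants cross < 0 → take C=(3.8918,-3.4191) (cross=-41.292)
ex = (C−B)/|BC| = (0.3206,-0.9472); ey = (0.9472,0.3206)
P = B + 1.33·ex + -2.97·ey = (-0.4186,0.0521)

-0.42 0.05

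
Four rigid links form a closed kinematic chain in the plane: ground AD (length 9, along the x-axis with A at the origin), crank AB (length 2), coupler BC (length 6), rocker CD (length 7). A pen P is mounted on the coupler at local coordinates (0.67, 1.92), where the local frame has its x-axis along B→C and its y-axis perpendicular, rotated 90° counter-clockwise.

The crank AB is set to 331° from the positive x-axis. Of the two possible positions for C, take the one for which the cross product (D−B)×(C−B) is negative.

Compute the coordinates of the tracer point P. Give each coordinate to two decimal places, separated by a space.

A=(0,0), D=(9.00,0)
B = A + 2.00·(cos331°, sin331°) = (1.7492, -0.9696)
|BD| = 7.3153
circle(B,6.00) ∩ circle(D,7.00): a=2.7691, h=5.3228
  candidates: C₊=(3.7884,4.6732) cross=38.938; C₋=(5.1994,-5.8784) cross=-38.938
  mode - wants cross < 0 → take C=(5.1994,-5.8784) (cross=-38.938)
ex = (C−B)/|BC| = (0.5750,-0.8181); ey = (0.8181,0.5750)
P = B + 0.67·ex + 1.92·ey = (3.7053,-0.4137)

3.71 -0.41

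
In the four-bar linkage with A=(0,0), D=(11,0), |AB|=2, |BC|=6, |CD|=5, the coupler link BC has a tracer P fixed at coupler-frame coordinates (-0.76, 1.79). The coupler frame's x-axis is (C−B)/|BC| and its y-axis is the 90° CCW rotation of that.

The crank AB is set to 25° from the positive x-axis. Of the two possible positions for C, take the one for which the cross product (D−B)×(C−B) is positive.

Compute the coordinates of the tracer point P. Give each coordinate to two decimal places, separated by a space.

0.38 2.16

A=(0,0), D=(11.00,0)
B = A + 2.00·(cos25°, sin25°) = (1.8126, 0.8452)
|BD| = 9.2262
circle(B,6.00) ∩ circle(D,5.00): a=5.2092, h=2.9772
  candidates: C₊=(7.2727,3.3327) cross=27.469; C₋=(6.7272,-2.5967) cross=-27.469
  mode + wants cross > 0 → take C=(7.2727,3.3327) (cross=27.469)
ex = (C−B)/|BC| = (0.9100,0.4146); ey = (-0.4146,0.9100)
P = B + -0.76·ex + 1.79·ey = (0.3789,2.1591)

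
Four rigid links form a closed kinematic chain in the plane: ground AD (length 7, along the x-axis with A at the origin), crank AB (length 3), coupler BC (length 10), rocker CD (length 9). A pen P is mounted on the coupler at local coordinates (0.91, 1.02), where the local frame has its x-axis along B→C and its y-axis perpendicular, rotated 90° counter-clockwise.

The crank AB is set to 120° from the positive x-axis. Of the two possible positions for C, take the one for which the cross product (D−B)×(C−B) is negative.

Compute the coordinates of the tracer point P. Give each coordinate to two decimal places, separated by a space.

A=(0,0), D=(7.00,0)
B = A + 3.00·(cos120°, sin120°) = (-1.5000, 2.5981)
|BD| = 8.8882
circle(B,10.00) ∩ circle(D,9.00): a=5.5129, h=8.3431
  candidates: C₊=(6.2109,8.9653) cross=74.155; C₋=(1.3334,-6.9921) cross=-74.155
  mode - wants cross < 0 → take C=(1.3334,-6.9921) (cross=-74.155)
ex = (C−B)/|BC| = (0.2833,-0.9590); ey = (0.9590,0.2833)
P = B + 0.91·ex + 1.02·ey = (-0.2640,2.0144)

-0.26 2.01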